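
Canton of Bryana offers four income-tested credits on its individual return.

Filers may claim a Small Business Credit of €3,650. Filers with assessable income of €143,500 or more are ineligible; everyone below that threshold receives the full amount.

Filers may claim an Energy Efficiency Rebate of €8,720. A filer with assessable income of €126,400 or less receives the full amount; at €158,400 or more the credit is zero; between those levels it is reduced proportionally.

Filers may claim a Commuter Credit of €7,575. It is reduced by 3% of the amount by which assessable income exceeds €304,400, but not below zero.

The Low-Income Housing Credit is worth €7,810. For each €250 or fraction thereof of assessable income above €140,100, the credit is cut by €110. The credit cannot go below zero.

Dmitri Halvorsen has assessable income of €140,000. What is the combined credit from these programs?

€24,049

Small Business Credit: €140,000 is below the €143,500 cutoff, so the full €3,650 applies.
Energy Efficiency Rebate: €140,000 is €13,600 into a €32,000 phase-out range, leaving 18,400/32,000 of the credit: €8,720 × 18,400/32,000 = €5,014.
Commuter Credit: €140,000 is at or below the €304,400 threshold, so the full €7,575 applies.
Low-Income Housing Credit: €140,000 is at or below the €140,100 threshold, so the full €7,810 applies.
Total: €3,650 + €5,014 + €7,575 + €7,810 = €24,049.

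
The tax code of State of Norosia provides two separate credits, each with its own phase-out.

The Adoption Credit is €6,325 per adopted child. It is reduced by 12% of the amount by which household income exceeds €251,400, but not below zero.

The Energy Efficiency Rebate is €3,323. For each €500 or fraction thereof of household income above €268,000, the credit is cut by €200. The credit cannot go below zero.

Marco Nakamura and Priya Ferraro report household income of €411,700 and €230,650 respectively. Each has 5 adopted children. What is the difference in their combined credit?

€22,559

Marco (€411,700): Adoption Credit: base = 5 × €6,325 = €31,625. 12% of the €160,300 excess over €251,400 is €19,236; credit = €31,625 − €19,236 = €12,389. Energy Efficiency Rebate: income exceeds €268,000 by €143,700 → 288 increments × €200 = €57,600 ≥ base, so the credit is €0. total €12,389 + €0 = €12,389
Priya (€230,650): Adoption Credit: base = 5 × €6,325 = €31,625. €230,650 is at or below the €251,400 threshold, so the full €31,625 applies. Energy Efficiency Rebate: €230,650 is at or below the €268,000 threshold, so the full €3,323 applies. total €31,625 + €3,323 = €34,948
Difference: |€12,389 − €34,948| = €22,559.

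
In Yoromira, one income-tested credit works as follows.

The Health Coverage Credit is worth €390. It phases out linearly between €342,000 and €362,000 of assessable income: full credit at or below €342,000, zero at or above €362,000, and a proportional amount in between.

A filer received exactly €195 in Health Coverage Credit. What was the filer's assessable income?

€195 is 195/390 of the full €390, so 195/390 of the €20,000 range has been used: income = €342,000 + €20,000 × 195/390 = €352,000.

€352,000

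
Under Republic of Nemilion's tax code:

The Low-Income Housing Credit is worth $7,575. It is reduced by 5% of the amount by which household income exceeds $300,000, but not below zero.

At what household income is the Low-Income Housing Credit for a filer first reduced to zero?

$451,500

The credit falls by 5% of each dollar above $300,000, so it reaches zero when the excess is $7,575 / 5% = $151,500: income = $300,000 + $151,500 = $451,500.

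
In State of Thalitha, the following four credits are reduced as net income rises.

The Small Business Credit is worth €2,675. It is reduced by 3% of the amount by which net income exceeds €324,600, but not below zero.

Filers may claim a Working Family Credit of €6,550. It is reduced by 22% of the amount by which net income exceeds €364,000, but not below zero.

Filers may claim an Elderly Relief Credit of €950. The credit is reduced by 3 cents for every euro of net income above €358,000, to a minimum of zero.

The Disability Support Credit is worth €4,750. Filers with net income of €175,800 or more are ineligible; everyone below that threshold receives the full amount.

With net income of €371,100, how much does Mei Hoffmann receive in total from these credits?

Small Business Credit: 3% of the €46,500 excess over €324,600 is €1,395; credit = €2,675 − €1,395 = €1,280.
Working Family Credit: 22% of the €7,100 excess over €364,000 is €1,562; credit = €6,550 − €1,562 = €4,988.
Elderly Relief Credit: 3% of the €13,100 excess over €358,000 is €393; credit = €950 − €393 = €557.
Disability Support Credit: €371,100 meets or exceeds the €175,800 cutoff, so the credit is €0.
Total: €1,280 + €4,988 + €557 + €0 = €6,825.

€6,825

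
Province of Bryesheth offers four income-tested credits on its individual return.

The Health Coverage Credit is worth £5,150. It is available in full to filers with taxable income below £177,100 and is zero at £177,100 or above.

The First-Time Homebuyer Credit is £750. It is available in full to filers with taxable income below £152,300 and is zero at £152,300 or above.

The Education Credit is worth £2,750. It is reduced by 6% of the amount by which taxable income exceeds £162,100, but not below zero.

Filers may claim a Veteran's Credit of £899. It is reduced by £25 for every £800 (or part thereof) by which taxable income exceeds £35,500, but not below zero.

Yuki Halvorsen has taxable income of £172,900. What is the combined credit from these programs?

£7,252

Health Coverage Credit: £172,900 is below the £177,100 cutoff, so the full £5,150 applies.
First-Time Homebuyer Credit: £172,900 meets or exceeds the £152,300 cutoff, so the credit is £0.
Education Credit: 6% of the £10,800 excess over £162,100 is £648; credit = £2,750 − £648 = £2,102.
Veteran's Credit: income exceeds £35,500 by £137,400 → 172 increments × £25 = £4,300 ≥ base, so the credit is £0.
Total: £5,150 + £0 + £2,102 + £0 = £7,252.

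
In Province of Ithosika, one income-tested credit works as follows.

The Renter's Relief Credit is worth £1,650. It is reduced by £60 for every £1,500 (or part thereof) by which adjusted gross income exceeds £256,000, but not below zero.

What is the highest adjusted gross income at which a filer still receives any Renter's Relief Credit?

After 27 increments the reduction is 27 × £60 = £1,620, leaving £30; one more increment wipes it out. Increment 27 ends at excess 27 × £1,500 = £40,500, so the highest qualifying income is £256,000 + £40,500 = £296,500.

£296,500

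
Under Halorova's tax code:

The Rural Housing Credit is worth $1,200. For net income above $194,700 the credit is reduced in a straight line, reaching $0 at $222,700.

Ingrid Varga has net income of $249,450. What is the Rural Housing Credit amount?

$0

Rural Housing Credit: $249,450 is at or above $222,700, so the credit is $0.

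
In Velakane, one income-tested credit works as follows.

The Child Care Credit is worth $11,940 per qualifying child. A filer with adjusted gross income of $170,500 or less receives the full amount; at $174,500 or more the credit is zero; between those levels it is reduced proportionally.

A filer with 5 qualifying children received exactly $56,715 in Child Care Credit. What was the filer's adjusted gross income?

$170,700

Full credit = 5 × $11,940 = $59,700.
$56,715 is 56,715/59,700 of the full $59,700, so 2,985/59,700 of the $4,000 range has been used: income = $170,500 + $4,000 × 2,985/59,700 = $170,700.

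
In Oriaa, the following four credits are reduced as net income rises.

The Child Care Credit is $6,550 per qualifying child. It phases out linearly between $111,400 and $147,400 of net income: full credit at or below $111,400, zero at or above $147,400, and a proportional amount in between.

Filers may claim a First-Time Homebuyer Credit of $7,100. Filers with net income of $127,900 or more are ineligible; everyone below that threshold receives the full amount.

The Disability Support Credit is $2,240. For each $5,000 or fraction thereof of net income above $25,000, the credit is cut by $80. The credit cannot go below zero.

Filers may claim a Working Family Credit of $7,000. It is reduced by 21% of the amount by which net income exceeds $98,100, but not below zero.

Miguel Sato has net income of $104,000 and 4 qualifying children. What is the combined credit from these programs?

$40,021

Child Care Credit: base = 4 × $6,550 = $26,200. $104,000 is at or below the $111,400 threshold, so the full $26,200 applies.
First-Time Homebuyer Credit: $104,000 is below the $127,900 cutoff, so the full $7,100 applies.
Disability Support Credit: income exceeds $25,000 by $79,000, which is 16 full-or-partial $5,000 increments; reduction = 16 × $80 = $1,280, leaving $960.
Working Family Credit: 21% of the $5,900 excess over $98,100 is $1,239; credit = $7,000 − $1,239 = $5,761.
Total: $26,200 + $7,100 + $960 + $5,761 = $40,021.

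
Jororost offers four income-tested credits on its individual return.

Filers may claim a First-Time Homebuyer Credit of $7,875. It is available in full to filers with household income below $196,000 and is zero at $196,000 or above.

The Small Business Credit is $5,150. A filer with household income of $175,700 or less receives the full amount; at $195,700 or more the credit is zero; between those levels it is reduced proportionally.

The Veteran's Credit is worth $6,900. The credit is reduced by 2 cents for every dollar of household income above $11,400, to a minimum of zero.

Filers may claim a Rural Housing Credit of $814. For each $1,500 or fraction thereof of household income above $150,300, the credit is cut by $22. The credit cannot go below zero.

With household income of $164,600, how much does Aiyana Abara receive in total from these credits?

First-Time Homebuyer Credit: $164,600 is below the $196,000 cutoff, so the full $7,875 applies.
Small Business Credit: $164,600 is at or below the $175,700 threshold, so the full $5,150 applies.
Veteran's Credit: 2% of the $153,200 excess over $11,400 is $3,064; credit = $6,900 − $3,064 = $3,836.
Rural Housing Credit: income exceeds $150,300 by $14,300, which is 10 full-or-partial $1,500 increments; reduction = 10 × $22 = $220, leaving $594.
Total: $7,875 + $5,150 + $3,836 + $594 = $17,455.

$17,455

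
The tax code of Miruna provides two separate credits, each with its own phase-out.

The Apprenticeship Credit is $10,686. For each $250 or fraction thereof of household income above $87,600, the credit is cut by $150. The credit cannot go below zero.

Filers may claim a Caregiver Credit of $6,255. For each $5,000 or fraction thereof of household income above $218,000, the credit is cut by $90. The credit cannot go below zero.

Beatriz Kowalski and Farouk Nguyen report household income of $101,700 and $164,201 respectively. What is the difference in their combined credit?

Beatriz ($101,700): Apprenticeship Credit: income exceeds $87,600 by $14,100, which is 57 full-or-partial $250 increments; reduction = 57 × $150 = $8,550, leaving $2,136. Caregiver Credit: $101,700 is at or below the $218,000 threshold, so the full $6,255 applies. total $2,136 + $6,255 = $8,391
Farouk ($164,201): Apprenticeship Credit: income exceeds $87,600 by $76,601 → 307 increments × $150 = $46,050 ≥ base, so the credit is $0. Caregiver Credit: $164,201 is at or below the $218,000 threshold, so the full $6,255 applies. total $0 + $6,255 = $6,255
Difference: |$8,391 − $6,255| = $2,136.

$2,136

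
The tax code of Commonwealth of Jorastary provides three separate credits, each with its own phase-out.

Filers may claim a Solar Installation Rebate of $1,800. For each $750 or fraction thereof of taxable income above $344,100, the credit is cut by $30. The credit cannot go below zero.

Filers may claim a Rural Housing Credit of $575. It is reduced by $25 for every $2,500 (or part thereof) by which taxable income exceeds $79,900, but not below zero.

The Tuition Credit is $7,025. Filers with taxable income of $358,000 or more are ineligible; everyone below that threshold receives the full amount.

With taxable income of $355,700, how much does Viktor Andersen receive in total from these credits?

Solar Installation Rebate: income exceeds $344,100 by $11,600, which is 16 full-or-partial $750 increments; reduction = 16 × $30 = $480, leaving $1,320.
Rural Housing Credit: income exceeds $79,900 by $275,800 → 111 increments × $25 = $2,775 ≥ base, so the credit is $0.
Tuition Credit: $355,700 is below the $358,000 cutoff, so the full $7,025 applies.
Total: $1,320 + $0 + $7,025 = $8,345.

$8,345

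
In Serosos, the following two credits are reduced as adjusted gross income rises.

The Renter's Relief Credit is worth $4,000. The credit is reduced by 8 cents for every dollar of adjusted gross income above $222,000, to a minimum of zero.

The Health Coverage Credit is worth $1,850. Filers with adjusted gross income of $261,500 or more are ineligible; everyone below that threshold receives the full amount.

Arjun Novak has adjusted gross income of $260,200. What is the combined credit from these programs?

$2,794

Renter's Relief Credit: 8% of the $38,200 excess over $222,000 is $3,056; credit = $4,000 − $3,056 = $944.
Health Coverage Credit: $260,200 is below the $261,500 cutoff, so the full $1,850 applies.
Total: $944 + $1,850 = $2,794.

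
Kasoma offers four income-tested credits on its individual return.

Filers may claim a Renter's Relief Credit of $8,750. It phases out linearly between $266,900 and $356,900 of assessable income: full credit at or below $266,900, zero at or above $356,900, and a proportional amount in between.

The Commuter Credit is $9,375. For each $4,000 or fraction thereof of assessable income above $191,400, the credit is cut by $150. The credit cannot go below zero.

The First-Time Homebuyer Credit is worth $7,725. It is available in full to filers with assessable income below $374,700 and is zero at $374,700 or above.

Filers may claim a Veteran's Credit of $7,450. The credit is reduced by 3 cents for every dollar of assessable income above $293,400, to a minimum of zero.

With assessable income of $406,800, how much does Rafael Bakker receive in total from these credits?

$5,323

Renter's Relief Credit: $406,800 is at or above $356,900, so the credit is $0.
Commuter Credit: income exceeds $191,400 by $215,400, which is 54 full-or-partial $4,000 increments; reduction = 54 × $150 = $8,100, leaving $1,275.
First-Time Homebuyer Credit: $406,800 meets or exceeds the $374,700 cutoff, so the credit is $0.
Veteran's Credit: 3% of the $113,400 excess over $293,400 is $3,402; credit = $7,450 − $3,402 = $4,048.
Total: $0 + $1,275 + $0 + $4,048 = $5,323.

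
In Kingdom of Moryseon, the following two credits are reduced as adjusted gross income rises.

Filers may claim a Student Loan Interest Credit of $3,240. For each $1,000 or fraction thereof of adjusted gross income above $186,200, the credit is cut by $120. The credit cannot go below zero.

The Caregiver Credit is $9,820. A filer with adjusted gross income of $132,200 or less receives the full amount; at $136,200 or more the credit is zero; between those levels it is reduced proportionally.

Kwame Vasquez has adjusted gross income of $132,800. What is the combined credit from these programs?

Student Loan Interest Credit: $132,800 is at or below the $186,200 threshold, so the full $3,240 applies.
Caregiver Credit: $132,800 is $600 into a $4,000 phase-out range, leaving 3,400/4,000 of the credit: $9,820 × 3,400/4,000 = $8,347.
Total: $3,240 + $8,347 = $11,587.

$11,587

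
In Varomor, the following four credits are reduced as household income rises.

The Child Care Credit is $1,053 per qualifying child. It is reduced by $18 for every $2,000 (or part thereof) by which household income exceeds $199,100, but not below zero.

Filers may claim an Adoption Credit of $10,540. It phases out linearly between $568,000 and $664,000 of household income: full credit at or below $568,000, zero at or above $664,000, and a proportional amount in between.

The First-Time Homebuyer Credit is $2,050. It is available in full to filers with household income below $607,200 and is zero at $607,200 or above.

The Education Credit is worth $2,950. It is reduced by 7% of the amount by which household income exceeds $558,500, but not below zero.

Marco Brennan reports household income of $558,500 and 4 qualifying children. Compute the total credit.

Child Care Credit: base = 4 × $1,053 = $4,212. income exceeds $199,100 by $359,400, which is 180 full-or-partial $2,000 increments; reduction = 180 × $18 = $3,240, leaving $972.
Adoption Credit: $558,500 is at or below the $568,000 threshold, so the full $10,540 applies.
First-Time Homebuyer Credit: $558,500 is below the $607,200 cutoff, so the full $2,050 applies.
Education Credit: $558,500 is at or below the $558,500 threshold, so the full $2,950 applies.
Total: $972 + $10,540 + $2,050 + $2,950 = $16,512.

$16,512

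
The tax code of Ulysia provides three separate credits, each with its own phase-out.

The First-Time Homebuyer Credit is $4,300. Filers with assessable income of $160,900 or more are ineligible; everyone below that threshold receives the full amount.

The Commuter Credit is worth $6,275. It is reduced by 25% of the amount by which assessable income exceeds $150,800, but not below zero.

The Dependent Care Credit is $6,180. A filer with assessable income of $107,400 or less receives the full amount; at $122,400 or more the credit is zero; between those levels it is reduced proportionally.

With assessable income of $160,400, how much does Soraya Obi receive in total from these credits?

$8,175

First-Time Homebuyer Credit: $160,400 is below the $160,900 cutoff, so the full $4,300 applies.
Commuter Credit: 25% of the $9,600 excess over $150,800 is $2,400; credit = $6,275 − $2,400 = $3,875.
Dependent Care Credit: $160,400 is at or above $122,400, so the credit is $0.
Total: $4,300 + $3,875 + $0 = $8,175.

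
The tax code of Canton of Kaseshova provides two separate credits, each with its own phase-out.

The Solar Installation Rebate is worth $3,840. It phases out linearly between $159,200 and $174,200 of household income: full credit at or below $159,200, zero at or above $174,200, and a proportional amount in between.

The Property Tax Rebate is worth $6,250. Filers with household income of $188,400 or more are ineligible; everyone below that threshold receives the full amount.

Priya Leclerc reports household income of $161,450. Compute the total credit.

Solar Installation Rebate: $161,450 is $2,250 into a $15,000 phase-out range, leaving 12,750/15,000 of the credit: $3,840 × 12,750/15,000 = $3,264.
Property Tax Rebate: $161,450 is below the $188,400 cutoff, so the full $6,250 applies.
Total: $3,264 + $6,250 = $9,514.

$9,514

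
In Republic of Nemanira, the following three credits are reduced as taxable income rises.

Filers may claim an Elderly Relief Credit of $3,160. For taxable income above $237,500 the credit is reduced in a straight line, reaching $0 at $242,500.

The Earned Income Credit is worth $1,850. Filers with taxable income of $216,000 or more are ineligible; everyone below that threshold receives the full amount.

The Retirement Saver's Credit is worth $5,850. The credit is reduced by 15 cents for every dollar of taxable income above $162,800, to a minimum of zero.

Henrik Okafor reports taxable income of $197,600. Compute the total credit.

$5,640

Elderly Relief Credit: $197,600 is at or below the $237,500 threshold, so the full $3,160 applies.
Earned Income Credit: $197,600 is below the $216,000 cutoff, so the full $1,850 applies.
Retirement Saver's Credit: 15% of the $34,800 excess over $162,800 is $5,220; credit = $5,850 − $5,220 = $630.
Total: $3,160 + $1,850 + $630 = $5,640.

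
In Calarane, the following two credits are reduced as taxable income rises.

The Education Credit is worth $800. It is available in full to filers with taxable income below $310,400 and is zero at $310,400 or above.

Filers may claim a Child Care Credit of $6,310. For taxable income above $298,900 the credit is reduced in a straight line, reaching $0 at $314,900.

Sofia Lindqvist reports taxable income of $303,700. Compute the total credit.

$5,217

Education Credit: $303,700 is below the $310,400 cutoff, so the full $800 applies.
Child Care Credit: $303,700 is $4,800 into a $16,000 phase-out range, leaving 11,200/16,000 of the credit: $6,310 × 11,200/16,000 = $4,417.
Total: $800 + $4,417 = $5,217.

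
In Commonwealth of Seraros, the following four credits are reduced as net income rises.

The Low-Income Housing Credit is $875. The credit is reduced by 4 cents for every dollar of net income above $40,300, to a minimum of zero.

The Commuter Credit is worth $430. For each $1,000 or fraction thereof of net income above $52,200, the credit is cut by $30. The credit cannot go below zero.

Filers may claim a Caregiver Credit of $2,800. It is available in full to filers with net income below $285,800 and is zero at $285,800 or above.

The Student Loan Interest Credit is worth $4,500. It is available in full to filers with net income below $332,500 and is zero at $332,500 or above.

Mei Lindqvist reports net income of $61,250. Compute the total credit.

Low-Income Housing Credit: 4% of the $20,950 excess over $40,300 is $838; credit = $875 − $838 = $37.
Commuter Credit: income exceeds $52,200 by $9,050, which is 10 full-or-partial $1,000 increments; reduction = 10 × $30 = $300, leaving $130.
Caregiver Credit: $61,250 is below the $285,800 cutoff, so the full $2,800 applies.
Student Loan Interest Credit: $61,250 is below the $332,500 cutoff, so the full $4,500 applies.
Total: $37 + $130 + $2,800 + $4,500 = $7,467.

$7,467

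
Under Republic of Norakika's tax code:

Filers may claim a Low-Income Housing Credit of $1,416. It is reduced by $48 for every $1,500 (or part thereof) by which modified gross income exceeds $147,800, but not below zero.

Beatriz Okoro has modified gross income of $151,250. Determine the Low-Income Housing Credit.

Low-Income Housing Credit: income exceeds $147,800 by $3,450, which is 3 full-or-partial $1,500 increments; reduction = 3 × $48 = $144, leaving $1,272.

$1,272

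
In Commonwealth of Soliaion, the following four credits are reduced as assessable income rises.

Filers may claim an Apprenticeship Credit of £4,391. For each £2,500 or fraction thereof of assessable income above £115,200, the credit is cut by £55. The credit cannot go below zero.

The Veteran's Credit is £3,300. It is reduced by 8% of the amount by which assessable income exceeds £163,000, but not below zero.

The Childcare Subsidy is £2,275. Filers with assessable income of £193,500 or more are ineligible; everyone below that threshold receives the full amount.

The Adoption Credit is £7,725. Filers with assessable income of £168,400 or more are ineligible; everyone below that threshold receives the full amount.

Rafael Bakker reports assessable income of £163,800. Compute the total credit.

£16,527

Apprenticeship Credit: income exceeds £115,200 by £48,600, which is 20 full-or-partial £2,500 increments; reduction = 20 × £55 = £1,100, leaving £3,291.
Veteran's Credit: 8% of the £800 excess over £163,000 is £64; credit = £3,300 − £64 = £3,236.
Childcare Subsidy: £163,800 is below the £193,500 cutoff, so the full £2,275 applies.
Adoption Credit: £163,800 is below the £168,400 cutoff, so the full £7,725 applies.
Total: £3,291 + £3,236 + £2,275 + £7,725 = £16,527.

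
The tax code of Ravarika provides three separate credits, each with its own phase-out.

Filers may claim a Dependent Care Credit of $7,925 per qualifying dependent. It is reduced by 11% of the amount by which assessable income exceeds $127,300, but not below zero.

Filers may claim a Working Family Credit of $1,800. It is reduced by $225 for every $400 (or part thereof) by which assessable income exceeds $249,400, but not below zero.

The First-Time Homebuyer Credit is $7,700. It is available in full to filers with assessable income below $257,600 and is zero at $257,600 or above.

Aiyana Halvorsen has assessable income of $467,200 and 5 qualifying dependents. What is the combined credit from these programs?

Dependent Care Credit: base = 5 × $7,925 = $39,625. 11% of the $339,900 excess over $127,300 is $37,389; credit = $39,625 − $37,389 = $2,236.
Working Family Credit: income exceeds $249,400 by $217,800 → 545 increments × $225 = $122,625 ≥ base, so the credit is $0.
First-Time Homebuyer Credit: $467,200 meets or exceeds the $257,600 cutoff, so the credit is $0.
Total: $2,236 + $0 + $0 = $2,236.

$2,236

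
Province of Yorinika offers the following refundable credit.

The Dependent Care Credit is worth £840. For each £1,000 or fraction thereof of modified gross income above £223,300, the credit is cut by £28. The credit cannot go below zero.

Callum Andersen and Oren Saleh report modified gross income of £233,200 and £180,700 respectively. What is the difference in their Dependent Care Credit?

£280

Callum (£233,200): Dependent Care Credit: income exceeds £223,300 by £9,900, which is 10 full-or-partial £1,000 increments; reduction = 10 × £28 = £280, leaving £560.
Oren (£180,700): Dependent Care Credit: £180,700 is at or below the £223,300 threshold, so the full £840 applies.
Difference: |£560 − £840| = £280.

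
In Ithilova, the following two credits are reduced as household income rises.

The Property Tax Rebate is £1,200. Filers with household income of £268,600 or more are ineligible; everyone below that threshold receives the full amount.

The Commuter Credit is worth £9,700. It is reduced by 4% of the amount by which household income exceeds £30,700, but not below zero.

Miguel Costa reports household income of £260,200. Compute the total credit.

£1,720

Property Tax Rebate: £260,200 is below the £268,600 cutoff, so the full £1,200 applies.
Commuter Credit: 4% of the £229,500 excess over £30,700 is £9,180; credit = £9,700 − £9,180 = £520.
Total: £1,200 + £520 = £1,720.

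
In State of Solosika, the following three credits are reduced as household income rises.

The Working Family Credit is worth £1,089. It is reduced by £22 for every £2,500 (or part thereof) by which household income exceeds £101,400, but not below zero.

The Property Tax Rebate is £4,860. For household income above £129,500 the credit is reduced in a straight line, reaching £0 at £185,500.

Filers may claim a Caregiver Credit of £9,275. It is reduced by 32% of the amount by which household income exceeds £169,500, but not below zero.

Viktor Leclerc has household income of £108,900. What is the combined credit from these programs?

Working Family Credit: income exceeds £101,400 by £7,500, which is 3 full-or-partial £2,500 increments; reduction = 3 × £22 = £66, leaving £1,023.
Property Tax Rebate: £108,900 is at or below the £129,500 threshold, so the full £4,860 applies.
Caregiver Credit: £108,900 is at or below the £169,500 threshold, so the full £9,275 applies.
Total: £1,023 + £4,860 + £9,275 = £15,158.

£15,158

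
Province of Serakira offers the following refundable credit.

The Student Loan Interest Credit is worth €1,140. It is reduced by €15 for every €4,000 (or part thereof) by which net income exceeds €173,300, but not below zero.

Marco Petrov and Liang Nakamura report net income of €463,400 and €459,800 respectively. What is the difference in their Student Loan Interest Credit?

€15

Marco (€463,400): Student Loan Interest Credit: income exceeds €173,300 by €290,100, which is 73 full-or-partial €4,000 increments; reduction = 73 × €15 = €1,095, leaving €45.
Liang (€459,800): Student Loan Interest Credit: income exceeds €173,300 by €286,500, which is 72 full-or-partial €4,000 increments; reduction = 72 × €15 = €1,080, leaving €60.
Difference: |€45 − €60| = €15.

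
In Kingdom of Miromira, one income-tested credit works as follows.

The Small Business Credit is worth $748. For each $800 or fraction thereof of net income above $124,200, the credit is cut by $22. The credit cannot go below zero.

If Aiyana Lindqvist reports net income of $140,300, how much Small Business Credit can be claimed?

$286

Small Business Credit: income exceeds $124,200 by $16,100, which is 21 full-or-partial $800 increments; reduction = 21 × $22 = $462, leaving $286.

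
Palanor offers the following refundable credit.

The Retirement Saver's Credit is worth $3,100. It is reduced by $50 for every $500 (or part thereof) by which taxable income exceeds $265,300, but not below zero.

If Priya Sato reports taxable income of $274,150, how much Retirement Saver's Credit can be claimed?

Retirement Saver's Credit: income exceeds $265,300 by $8,850, which is 18 full-or-partial $500 increments; reduction = 18 × $50 = $900, leaving $2,200.

$2,200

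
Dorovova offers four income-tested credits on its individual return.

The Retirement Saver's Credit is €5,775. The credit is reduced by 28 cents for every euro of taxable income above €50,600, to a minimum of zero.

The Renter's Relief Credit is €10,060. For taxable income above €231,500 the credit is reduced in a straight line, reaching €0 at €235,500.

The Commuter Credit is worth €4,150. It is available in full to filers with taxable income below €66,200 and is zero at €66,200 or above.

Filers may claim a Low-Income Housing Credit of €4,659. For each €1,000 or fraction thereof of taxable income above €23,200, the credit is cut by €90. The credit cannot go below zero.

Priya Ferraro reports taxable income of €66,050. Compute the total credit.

€16,448

Retirement Saver's Credit: 28% of the €15,450 excess over €50,600 is €4,326; credit = €5,775 − €4,326 = €1,449.
Renter's Relief Credit: €66,050 is at or below the €231,500 threshold, so the full €10,060 applies.
Commuter Credit: €66,050 is below the €66,200 cutoff, so the full €4,150 applies.
Low-Income Housing Credit: income exceeds €23,200 by €42,850, which is 43 full-or-partial €1,000 increments; reduction = 43 × €90 = €3,870, leaving €789.
Total: €1,449 + €10,060 + €4,150 + €789 = €16,448.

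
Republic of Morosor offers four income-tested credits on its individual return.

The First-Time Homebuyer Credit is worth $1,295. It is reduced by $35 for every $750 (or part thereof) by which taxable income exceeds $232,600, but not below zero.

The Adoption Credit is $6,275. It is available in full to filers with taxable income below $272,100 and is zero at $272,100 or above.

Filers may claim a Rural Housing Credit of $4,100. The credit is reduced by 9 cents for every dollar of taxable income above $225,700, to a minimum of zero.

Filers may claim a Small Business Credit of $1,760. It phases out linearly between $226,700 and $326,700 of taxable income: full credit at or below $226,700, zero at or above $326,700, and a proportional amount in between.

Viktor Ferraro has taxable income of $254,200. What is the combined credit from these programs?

First-Time Homebuyer Credit: income exceeds $232,600 by $21,600, which is 29 full-or-partial $750 increments; reduction = 29 × $35 = $1,015, leaving $280.
Adoption Credit: $254,200 is below the $272,100 cutoff, so the full $6,275 applies.
Rural Housing Credit: 9% of the $28,500 excess over $225,700 is $2,565; credit = $4,100 − $2,565 = $1,535.
Small Business Credit: $254,200 is $27,500 into a $100,000 phase-out range, leaving 72,500/100,000 of the credit: $1,760 × 72,500/100,000 = $1,276.
Total: $280 + $6,275 + $1,535 + $1,276 = $9,366.

$9,366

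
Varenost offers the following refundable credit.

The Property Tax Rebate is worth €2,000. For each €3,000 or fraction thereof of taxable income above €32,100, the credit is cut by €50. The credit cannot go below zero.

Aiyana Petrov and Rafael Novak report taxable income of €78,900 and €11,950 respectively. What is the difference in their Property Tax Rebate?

€800

Aiyana (€78,900): Property Tax Rebate: income exceeds €32,100 by €46,800, which is 16 full-or-partial €3,000 increments; reduction = 16 × €50 = €800, leaving €1,200.
Rafael (€11,950): Property Tax Rebate: €11,950 is at or below the €32,100 threshold, so the full €2,000 applies.
Difference: |€1,200 − €2,000| = €800.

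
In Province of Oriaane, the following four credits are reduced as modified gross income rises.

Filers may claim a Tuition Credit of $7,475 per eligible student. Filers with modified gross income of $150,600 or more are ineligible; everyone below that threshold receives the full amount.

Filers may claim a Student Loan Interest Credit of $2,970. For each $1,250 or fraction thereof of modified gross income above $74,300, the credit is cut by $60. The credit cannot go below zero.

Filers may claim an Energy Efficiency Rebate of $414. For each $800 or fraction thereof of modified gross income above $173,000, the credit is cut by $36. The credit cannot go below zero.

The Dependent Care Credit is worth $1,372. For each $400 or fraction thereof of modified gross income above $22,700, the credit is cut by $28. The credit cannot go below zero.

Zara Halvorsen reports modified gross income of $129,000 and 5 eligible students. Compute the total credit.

Tuition Credit: base = 5 × $7,475 = $37,375. $129,000 is below the $150,600 cutoff, so the full $37,375 applies.
Student Loan Interest Credit: income exceeds $74,300 by $54,700, which is 44 full-or-partial $1,250 increments; reduction = 44 × $60 = $2,640, leaving $330.
Energy Efficiency Rebate: $129,000 is at or below the $173,000 threshold, so the full $414 applies.
Dependent Care Credit: income exceeds $22,700 by $106,300 → 266 increments × $28 = $7,448 ≥ base, so the credit is $0.
Total: $37,375 + $330 + $414 + $0 = $38,119.

$38,119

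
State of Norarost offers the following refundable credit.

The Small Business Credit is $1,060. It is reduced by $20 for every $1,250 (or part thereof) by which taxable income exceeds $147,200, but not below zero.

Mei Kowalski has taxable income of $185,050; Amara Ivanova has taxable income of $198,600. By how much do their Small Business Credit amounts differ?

$220

Mei ($185,050): Small Business Credit: income exceeds $147,200 by $37,850, which is 31 full-or-partial $1,250 increments; reduction = 31 × $20 = $620, leaving $440.
Amara ($198,600): Small Business Credit: income exceeds $147,200 by $51,400, which is 42 full-or-partial $1,250 increments; reduction = 42 × $20 = $840, leaving $220.
Difference: |$440 − $220| = $220.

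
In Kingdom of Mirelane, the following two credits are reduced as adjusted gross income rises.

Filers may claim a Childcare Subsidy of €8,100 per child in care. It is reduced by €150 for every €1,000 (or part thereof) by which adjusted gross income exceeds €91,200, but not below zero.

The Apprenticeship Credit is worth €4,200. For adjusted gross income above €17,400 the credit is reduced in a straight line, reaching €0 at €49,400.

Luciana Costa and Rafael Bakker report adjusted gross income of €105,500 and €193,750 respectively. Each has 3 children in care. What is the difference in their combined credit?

Luciana (€105,500): Childcare Subsidy: base = 3 × €8,100 = €24,300. income exceeds €91,200 by €14,300, which is 15 full-or-partial €1,000 increments; reduction = 15 × €150 = €2,250, leaving €22,050. Apprenticeship Credit: €105,500 is at or above €49,400, so the credit is €0. total €22,050 + €0 = €22,050
Rafael (€193,750): Childcare Subsidy: base = 3 × €8,100 = €24,300. income exceeds €91,200 by €102,550, which is 103 full-or-partial €1,000 increments; reduction = 103 × €150 = €15,450, leaving €8,850. Apprenticeship Credit: €193,750 is at or above €49,400, so the credit is €0. total €8,850 + €0 = €8,850
Difference: |€22,050 − €8,850| = €13,200.

€13,200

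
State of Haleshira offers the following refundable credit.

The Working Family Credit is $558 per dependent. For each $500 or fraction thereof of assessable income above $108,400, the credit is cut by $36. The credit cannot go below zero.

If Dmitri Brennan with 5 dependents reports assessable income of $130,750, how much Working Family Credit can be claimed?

Working Family Credit: base = 5 × $558 = $2,790. income exceeds $108,400 by $22,350, which is 45 full-or-partial $500 increments; reduction = 45 × $36 = $1,620, leaving $1,170.

$1,170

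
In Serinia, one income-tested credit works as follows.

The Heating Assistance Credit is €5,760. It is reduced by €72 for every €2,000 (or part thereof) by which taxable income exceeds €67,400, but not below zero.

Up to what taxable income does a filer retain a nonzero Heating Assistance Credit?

€225,400

After 79 increments the reduction is 79 × €72 = €5,688, leaving €72; one more increment wipes it out. Increment 79 ends at excess 79 × €2,000 = €158,000, so the highest qualifying income is €67,400 + €158,000 = €225,400.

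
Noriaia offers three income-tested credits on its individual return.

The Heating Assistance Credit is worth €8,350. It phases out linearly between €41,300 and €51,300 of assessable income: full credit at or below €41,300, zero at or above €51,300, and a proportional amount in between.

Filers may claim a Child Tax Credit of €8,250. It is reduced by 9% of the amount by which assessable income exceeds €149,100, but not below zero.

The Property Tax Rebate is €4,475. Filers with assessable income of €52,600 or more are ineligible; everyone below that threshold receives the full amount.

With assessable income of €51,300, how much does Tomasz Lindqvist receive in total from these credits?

€12,725

Heating Assistance Credit: €51,300 is at or above €51,300, so the credit is €0.
Child Tax Credit: €51,300 is at or below the €149,100 threshold, so the full €8,250 applies.
Property Tax Rebate: €51,300 is below the €52,600 cutoff, so the full €4,475 applies.
Total: €0 + €8,250 + €4,475 = €12,725.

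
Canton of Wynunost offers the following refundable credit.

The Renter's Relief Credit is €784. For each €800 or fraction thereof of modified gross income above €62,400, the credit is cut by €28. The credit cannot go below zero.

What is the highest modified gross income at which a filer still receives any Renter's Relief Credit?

€84,000

After 27 increments the reduction is 27 × €28 = €756, leaving €28; one more increment wipes it out. Increment 27 ends at excess 27 × €800 = €21,600, so the highest qualifying income is €62,400 + €21,600 = €84,000.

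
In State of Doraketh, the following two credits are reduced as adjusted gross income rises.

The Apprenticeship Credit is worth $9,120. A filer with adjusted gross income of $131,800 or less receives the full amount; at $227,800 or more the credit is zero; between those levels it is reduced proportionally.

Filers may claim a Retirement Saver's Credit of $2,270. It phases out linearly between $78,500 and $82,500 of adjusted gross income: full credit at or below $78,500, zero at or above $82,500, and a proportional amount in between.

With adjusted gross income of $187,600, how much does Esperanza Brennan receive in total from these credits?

Apprenticeship Credit: $187,600 is $55,800 into a $96,000 phase-out range, leaving 40,200/96,000 of the credit: $9,120 × 40,200/96,000 = $3,819.
Retirement Saver's Credit: $187,600 is at or above $82,500, so the credit is $0.
Total: $3,819 + $0 = $3,819.

$3,819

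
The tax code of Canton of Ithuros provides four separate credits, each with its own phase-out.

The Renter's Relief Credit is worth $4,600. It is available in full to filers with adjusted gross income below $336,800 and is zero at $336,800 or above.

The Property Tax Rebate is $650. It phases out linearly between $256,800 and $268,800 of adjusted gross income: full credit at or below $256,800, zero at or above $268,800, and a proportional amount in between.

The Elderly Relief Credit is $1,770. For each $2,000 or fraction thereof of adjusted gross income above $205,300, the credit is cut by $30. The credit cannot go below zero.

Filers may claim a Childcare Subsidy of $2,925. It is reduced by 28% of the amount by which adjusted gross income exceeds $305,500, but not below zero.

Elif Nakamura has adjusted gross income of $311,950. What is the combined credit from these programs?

$5,869

Renter's Relief Credit: $311,950 is below the $336,800 cutoff, so the full $4,600 applies.
Property Tax Rebate: $311,950 is at or above $268,800, so the credit is $0.
Elderly Relief Credit: income exceeds $205,300 by $106,650, which is 54 full-or-partial $2,000 increments; reduction = 54 × $30 = $1,620, leaving $150.
Childcare Subsidy: 28% of the $6,450 excess over $305,500 is $1,806; credit = $2,925 − $1,806 = $1,119.
Total: $4,600 + $0 + $150 + $1,119 = $5,869.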